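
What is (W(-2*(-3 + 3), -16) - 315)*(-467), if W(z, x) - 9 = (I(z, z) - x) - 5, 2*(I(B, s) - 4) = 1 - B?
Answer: 271327/2 ≈ 1.3566e+5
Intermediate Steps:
I(B, s) = 9/2 - B/2 (I(B, s) = 4 + (1 - B)/2 = 4 + (½ - B/2) = 9/2 - B/2)
W(z, x) = 17/2 - x - z/2 (W(z, x) = 9 + (((9/2 - z/2) - x) - 5) = 9 + ((9/2 - x - z/2) - 5) = 9 + (-½ - x - z/2) = 17/2 - x - z/2)
(W(-2*(-3 + 3), -16) - 315)*(-467) = ((17/2 - 1*(-16) - (-1)*(-3 + 3)) - 315)*(-467) = ((17/2 + 16 - (-1)*0) - 315)*(-467) = ((17/2 + 16 - ½*0) - 315)*(-467) = ((17/2 + 16 + 0) - 315)*(-467) = (49/2 - 315)*(-467) = -581/2*(-467) = 271327/2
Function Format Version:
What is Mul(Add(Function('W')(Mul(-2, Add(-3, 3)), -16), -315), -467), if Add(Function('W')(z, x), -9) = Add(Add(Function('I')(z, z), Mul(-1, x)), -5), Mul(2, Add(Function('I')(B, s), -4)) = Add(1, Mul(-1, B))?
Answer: Rational(271327, 2) ≈ 1.3566e+5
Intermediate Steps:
Function('I')(B, s) = Add(Rational(9, 2), Mul(Rational(-1, 2), B)) (Function('I')(B, s) = Add(4, Mul(Rational(1, 2), Add(1, Mul(-1, B)))) = Add(4, Add(Rational(1, 2), Mul(Rational(-1, 2), B))) = Add(Rational(9, 2), Mul(Rational(-1, 2), B)))
Function('W')(z, x) = Add(Rational(17, 2), Mul(-1, x), Mul(Rational(-1, 2), z)) (Function('W')(z, x) = Add(9, Add(Add(Add(Rational(9, 2), Mul(Rational(-1, 2), z)), Mul(-1, x)), -5)) = Add(9, Add(Add(Rational(9, 2), Mul(-1, x), Mul(Rational(-1, 2), z)), -5)) = Add(9, Add(Rational(-1, 2), Mul(-1, x), Mul(Rational(-1, 2), z))) = Add(Rational(17, 2), Mul(-1, x), Mul(Rational(-1, 2), z)))
Mul(Add(Function('W')(Mul(-2, Add(-3, 3)), -16), -315), -467) = Mul(Add(Add(Rational(17, 2), Mul(-1, -16), Mul(Rational(-1, 2), Mul(-2, Add(-3, 3)))), -315), -467) = Mul(Add(Add(Rational(17, 2), 16, Mul(Rational(-1, 2), Mul(-2, 0))), -315), -467) = Mul(Add(Add(Rational(17, 2), 16, Mul(Rational(-1, 2), 0)), -315), -467) = Mul(Add(Add(Rational(17, 2), 16, 0), -315), -467) = Mul(Add(Rational(49, 2), -315), -467) = Mul(Rational(-581, 2), -467) = Rational(271327, 2)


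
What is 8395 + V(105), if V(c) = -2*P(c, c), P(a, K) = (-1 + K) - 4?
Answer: 8195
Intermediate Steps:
P(a, K) = -5 + K
V(c) = 10 - 2*c (V(c) = -2*(-5 + c) = 10 - 2*c)
8395 + V(105) = 8395 + (10 - 2*105) = 8395 + (10 - 210) = 8395 - 200 = 8195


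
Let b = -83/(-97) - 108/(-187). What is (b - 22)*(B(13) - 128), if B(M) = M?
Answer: 42902015/18139 ≈ 2365.2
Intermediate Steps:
b = 25997/18139 (b = -83*(-1/97) - 108*(-1/187) = 83/97 + 108/187 = 25997/18139 ≈ 1.4332)
(b - 22)*(B(13) - 128) = (25997/18139 - 22)*(13 - 128) = -373061/18139*(-115) = 42902015/18139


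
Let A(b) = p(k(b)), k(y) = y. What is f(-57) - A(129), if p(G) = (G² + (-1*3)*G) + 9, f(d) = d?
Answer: -16320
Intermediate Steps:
p(G) = 9 + G² - 3*G (p(G) = (G² - 3*G) + 9 = 9 + G² - 3*G)
A(b) = 9 + b² - 3*b
f(-57) - A(129) = -57 - (9 + 129² - 3*129) = -57 - (9 + 16641 - 387) = -57 - 1*16263 = -57 - 16263 = -16320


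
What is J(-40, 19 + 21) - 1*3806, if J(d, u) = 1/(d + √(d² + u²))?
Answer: -152239/40 + √2/40 ≈ -3805.9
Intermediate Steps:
J(-40, 19 + 21) - 1*3806 = 1/(-40 + √((-40)² + (19 + 21)²)) - 1*3806 = 1/(-40 + √(1600 + 40²)) - 3806 = 1/(-40 + √(1600 + 1600)) - 3806 = 1/(-40 + √3200) - 3806 = 1/(-40 + 40*√2) - 3806 = -3806 + 1/(-40 + 40*√2)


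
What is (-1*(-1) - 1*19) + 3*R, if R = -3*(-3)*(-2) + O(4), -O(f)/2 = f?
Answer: -96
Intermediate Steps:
O(f) = -2*f
R = -26 (R = -3*(-3)*(-2) - 2*4 = 9*(-2) - 8 = -18 - 8 = -26)
(-1*(-1) - 1*19) + 3*R = (-1*(-1) - 1*19) + 3*(-26) = (1 - 19) - 78 = -18 - 78 = -96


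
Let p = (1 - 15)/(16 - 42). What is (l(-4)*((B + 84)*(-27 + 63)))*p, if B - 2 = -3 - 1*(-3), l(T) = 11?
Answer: 238392/13 ≈ 18338.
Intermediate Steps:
B = 2 (B = 2 + (-3 - 1*(-3)) = 2 + (-3 + 3) = 2 + 0 = 2)
p = 7/13 (p = -14/(-26) = -14*(-1/26) = 7/13 ≈ 0.53846)
(l(-4)*((B + 84)*(-27 + 63)))*p = (11*((2 + 84)*(-27 + 63)))*(7/13) = (11*(86*36))*(7/13) = (11*3096)*(7/13) = 34056*(7/13) = 238392/13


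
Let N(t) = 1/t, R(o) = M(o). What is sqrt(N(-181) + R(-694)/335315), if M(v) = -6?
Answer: I*sqrt(20416854538015)/60692015 ≈ 0.07445*I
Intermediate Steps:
R(o) = -6
sqrt(N(-181) + R(-694)/335315) = sqrt(1/(-181) - 6/335315) = sqrt(-1/181 - 6*1/335315) = sqrt(-1/181 - 6/335315) = sqrt(-336401/60692015) = I*sqrt(20416854538015)/60692015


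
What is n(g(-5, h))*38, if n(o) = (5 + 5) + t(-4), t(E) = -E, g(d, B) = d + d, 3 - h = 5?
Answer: 532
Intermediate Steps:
h = -2 (h = 3 - 1*5 = 3 - 5 = -2)
g(d, B) = 2*d
n(o) = 14 (n(o) = (5 + 5) - 1*(-4) = 10 + 4 = 14)
n(g(-5, h))*38 = 14*38 = 532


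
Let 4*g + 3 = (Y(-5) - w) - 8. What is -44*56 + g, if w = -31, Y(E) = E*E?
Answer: -9811/4 ≈ -2452.8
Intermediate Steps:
Y(E) = E²
g = 45/4 (g = -¾ + (((-5)² - 1*(-31)) - 8)/4 = -¾ + ((25 + 31) - 8)/4 = -¾ + (56 - 8)/4 = -¾ + (¼)*48 = -¾ + 12 = 45/4 ≈ 11.250)
-44*56 + g = -44*56 + 45/4 = -2464 + 45/4 = -9811/4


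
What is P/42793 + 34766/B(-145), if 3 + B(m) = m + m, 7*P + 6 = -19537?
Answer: -10419916165/87768443 ≈ -118.72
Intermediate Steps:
P = -19543/7 (P = -6/7 + (⅐)*(-19537) = -6/7 - 2791 = -19543/7 ≈ -2791.9)
B(m) = -3 + 2*m (B(m) = -3 + (m + m) = -3 + 2*m)
P/42793 + 34766/B(-145) = -19543/7/42793 + 34766/(-3 + 2*(-145)) = -19543/7*1/42793 + 34766/(-3 - 290) = -19543/299551 + 34766/(-293) = -19543/299551 + 34766*(-1/293) = -19543/299551 - 34766/293 = -10419916165/87768443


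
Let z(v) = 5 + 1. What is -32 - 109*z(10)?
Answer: -686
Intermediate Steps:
z(v) = 6
-32 - 109*z(10) = -32 - 109*6 = -32 - 654 = -686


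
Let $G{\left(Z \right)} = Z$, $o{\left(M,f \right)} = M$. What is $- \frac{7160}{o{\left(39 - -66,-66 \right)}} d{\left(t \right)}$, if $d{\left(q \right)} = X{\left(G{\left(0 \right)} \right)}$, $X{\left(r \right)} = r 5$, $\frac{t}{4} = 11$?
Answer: $0$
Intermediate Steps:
$t = 44$ ($t = 4 \cdot 11 = 44$)
$X{\left(r \right)} = 5 r$
$d{\left(q \right)} = 0$ ($d{\left(q \right)} = 5 \cdot 0 = 0$)
$- \frac{7160}{o{\left(39 - -66,-66 \right)}} d{\left(t \right)} = - \frac{7160}{39 - -66} \cdot 0 = - \frac{7160}{39 + 66} \cdot 0 = - \frac{7160}{105} \cdot 0 = \left(-7160\right) \frac{1}{105} \cdot 0 = \left(- \frac{1432}{21}\right) 0 = 0$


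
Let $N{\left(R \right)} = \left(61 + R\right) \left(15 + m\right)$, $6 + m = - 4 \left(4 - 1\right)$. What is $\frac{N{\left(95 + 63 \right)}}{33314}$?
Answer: $- \frac{657}{33314} \approx -0.019721$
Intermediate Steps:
$m = -18$ ($m = -6 - 4 \left(4 - 1\right) = -6 - 12 = -18$)
$N{\left(R \right)} = -183 - 3 R$ ($N{\left(R \right)} = \left(61 + R\right) \left(15 - 18\right) = \left(61 + R\right) \left(-3\right) = -183 - 3 R$)
$\frac{N{\left(95 + 63 \right)}}{33314} = \frac{-183 - 3 \left(95 + 63\right)}{33314} = \left(-183 - 474\right) \frac{1}{33314} = \left(-657\right) \frac{1}{33314} = - \frac{657}{33314}$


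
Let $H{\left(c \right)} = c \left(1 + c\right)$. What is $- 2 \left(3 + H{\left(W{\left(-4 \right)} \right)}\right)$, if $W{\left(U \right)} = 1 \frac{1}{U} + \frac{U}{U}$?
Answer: $- \frac{69}{8} \approx -8.625$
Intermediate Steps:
$W{\left(U \right)} = 1 + \frac{1}{U}$ ($W{\left(U \right)} = \frac{1}{U} + 1 = 1 + \frac{1}{U}$)
$- 2 \left(3 + H{\left(W{\left(-4 \right)} \right)}\right) = - 2 \left(3 + \frac{1 - 4}{-4} \left(1 + \frac{1 - 4}{-4}\right)\right) = - 2 \left(3 + \left(- \frac{1}{4}\right) \left(-3\right) \left(1 - - \frac{3}{4}\right)\right) = - 2 \left(3 + \frac{3 \left(1 + \frac{3}{4}\right)}{4}\right) = - 2 \left(3 + \frac{3}{4} \cdot \frac{7}{4}\right) = - 2 \left(3 + \frac{21}{16}\right) = \left(-2\right) \frac{69}{16} = - \frac{69}{8}$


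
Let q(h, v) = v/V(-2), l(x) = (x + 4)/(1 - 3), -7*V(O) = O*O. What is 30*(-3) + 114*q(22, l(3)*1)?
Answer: 2433/4 ≈ 608.25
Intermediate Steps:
V(O) = -O²/7 (V(O) = -O*O/7 = -O²/7)
l(x) = -2 - x/2 (l(x) = (4 + x)/(-2) = (4 + x)*(-½) = -2 - x/2)
q(h, v) = -7*v/4 (q(h, v) = v/((-⅐*(-2)²)) = v/((-⅐*4)) = v/(-4/7) = v*(-7/4) = -7*v/4)
30*(-3) + 114*q(22, l(3)*1) = 30*(-3) + 114*(-7*(-2 - ½*3)/4) = -90 + 114*(-7*(-2 - 3/2)/4) = -90 + 114*(-(-49)/8) = -90 + 114*(-7/4*(-7/2)) = -90 + 114*(49/8) = -90 + 2793/4 = 2433/4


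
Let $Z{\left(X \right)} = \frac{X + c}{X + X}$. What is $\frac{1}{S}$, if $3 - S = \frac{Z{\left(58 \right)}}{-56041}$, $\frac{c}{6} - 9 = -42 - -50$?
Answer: $\frac{1625189}{4875607} \approx 0.33333$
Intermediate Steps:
$c = 102$ ($c = 54 + 6 \left(-42 - -50\right) = 54 + 6 \left(-42 + 50\right) = 54 + 6 \cdot 8 = 54 + 48 = 102$)
$Z{\left(X \right)} = \frac{102 + X}{2 X}$ ($Z{\left(X \right)} = \frac{X + 102}{X + X} = \frac{102 + X}{2 X}$)
$S = \frac{4875607}{1625189}$ ($S = 3 - \frac{\frac{1}{2} \cdot \frac{1}{58} \left(102 + 58\right)}{-56041} = 3 - \frac{1}{2} \cdot \frac{1}{58} \cdot 160 \left(- \frac{1}{56041}\right) = 3 - \frac{40}{29} \left(- \frac{1}{56041}\right) = 3 - - \frac{40}{1625189} = 3 + \frac{40}{1625189} = \frac{4875607}{1625189} \approx 3.0$)
$\frac{1}{S} = \frac{1}{\frac{4875607}{1625189}} = \frac{1625189}{4875607}$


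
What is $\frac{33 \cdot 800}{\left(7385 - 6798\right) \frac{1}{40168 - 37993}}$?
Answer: $\frac{57420000}{587} \approx 97819.0$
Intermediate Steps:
$\frac{33 \cdot 800}{\left(7385 - 6798\right) \frac{1}{40168 - 37993}} = \frac{26400}{587 \cdot \frac{1}{2175}} = \frac{26400}{\frac{587}{2175}} = 26400 \cdot \frac{2175}{587} = \frac{57420000}{587}$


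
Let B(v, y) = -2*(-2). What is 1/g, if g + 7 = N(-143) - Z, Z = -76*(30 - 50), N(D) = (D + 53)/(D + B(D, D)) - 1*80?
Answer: -139/223283 ≈ -0.00062253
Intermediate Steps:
B(v, y) = 4
N(D) = -80 + (53 + D)/(4 + D) (N(D) = (D + 53)/(D + 4) - 1*80 = (53 + D)/(4 + D) - 80 = -80 + (53 + D)/(4 + D))
Z = 1520 (Z = -76*(-20) = 1520)
g = -223283/139 (g = -7 + ((-267 - 79*(-143))/(4 - 143) - 1*1520) = -7 + ((-267 + 11297)/(-139) - 1520) = -7 + (-1/139*11030 - 1520) = -7 + (-11030/139 - 1520) = -7 - 222310/139 = -223283/139 ≈ -1606.4)
1/g = 1/(-223283/139) = -139/223283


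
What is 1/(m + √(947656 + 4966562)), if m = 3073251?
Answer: 1024417/3148288598261 - √5914218/9444865794783 ≈ 3.2513e-7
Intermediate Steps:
1/(m + √(947656 + 4966562)) = 1/(3073251 + √(947656 + 4966562)) = 1/(3073251 + √5914218)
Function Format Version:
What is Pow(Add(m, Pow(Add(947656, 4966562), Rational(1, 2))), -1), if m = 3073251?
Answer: Add(Rational(1024417, 3148288598261), Mul(Rational(-1, 9444865794783), Pow(5914218, Rational(1, 2)))) ≈ 3.2513e-7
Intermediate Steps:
Pow(Add(m, Pow(Add(947656, 4966562), Rational(1, 2))), -1) = Pow(Add(3073251, Pow(Add(947656, 4966562), Rational(1, 2))), -1) = Pow(Add(3073251, Pow(5914218, Rational(1, 2))), -1)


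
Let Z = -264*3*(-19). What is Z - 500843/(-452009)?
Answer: 6802332275/452009 ≈ 15049.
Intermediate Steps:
Z = 15048 (Z = -44*18*(-19) = -792*(-19) = 15048)
Z - 500843/(-452009) = 15048 - 500843/(-452009) = 15048 - 500843*(-1/452009) = 15048 + 500843/452009 = 6802332275/452009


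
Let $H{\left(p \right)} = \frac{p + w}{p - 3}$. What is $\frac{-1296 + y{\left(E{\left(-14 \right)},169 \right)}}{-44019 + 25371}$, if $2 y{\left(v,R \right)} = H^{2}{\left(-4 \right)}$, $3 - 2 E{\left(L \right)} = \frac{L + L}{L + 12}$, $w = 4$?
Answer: $\frac{18}{259} \approx 0.069498$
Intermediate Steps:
$H{\left(p \right)} = \frac{4 + p}{-3 + p}$ ($H{\left(p \right)} = \frac{p + 4}{p - 3} = \frac{4 + p}{-3 + p}$)
$E{\left(L \right)} = \frac{3}{2} - \frac{L}{12 + L}$ ($E{\left(L \right)} = \frac{3}{2} - \frac{\left(L + L\right) \frac{1}{L + 12}}{2} = \frac{3}{2} - \frac{2 L \frac{1}{12 + L}}{2} = \frac{3}{2} - \frac{L}{12 + L}$)
$y{\left(v,R \right)} = 0$ ($y{\left(v,R \right)} = \frac{\left(\frac{4 - 4}{-3 - 4}\right)^{2}}{2} = \frac{\left(\frac{1}{-7} \cdot 0\right)^{2}}{2} = \frac{\left(\left(- \frac{1}{7}\right) 0\right)^{2}}{2} = \frac{0^{2}}{2} = \frac{1}{2} \cdot 0 = 0$)
$\frac{-1296 + y{\left(E{\left(-14 \right)},169 \right)}}{-44019 + 25371} = \frac{-1296 + 0}{-44019 + 25371} = - \frac{1296}{-18648} = \left(-1296\right) \left(- \frac{1}{18648}\right) = \frac{18}{259}$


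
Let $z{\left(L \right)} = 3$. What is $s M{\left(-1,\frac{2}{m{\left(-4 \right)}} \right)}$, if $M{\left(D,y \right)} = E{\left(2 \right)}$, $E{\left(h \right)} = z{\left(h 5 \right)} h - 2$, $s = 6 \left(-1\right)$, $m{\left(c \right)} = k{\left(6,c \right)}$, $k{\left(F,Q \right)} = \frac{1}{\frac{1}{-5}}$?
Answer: $-24$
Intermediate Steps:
$k{\left(F,Q \right)} = -5$ ($k{\left(F,Q \right)} = \frac{1}{- \frac{1}{5}} = -5$)
$m{\left(c \right)} = -5$
$s = -6$
$E{\left(h \right)} = -2 + 3 h$ ($E{\left(h \right)} = 3 h - 2 = -2 + 3 h$)
$M{\left(D,y \right)} = 4$ ($M{\left(D,y \right)} = -2 + 3 \cdot 2 = -2 + 6 = 4$)
$s M{\left(-1,\frac{2}{m{\left(-4 \right)}} \right)} = \left(-6\right) 4 = -24$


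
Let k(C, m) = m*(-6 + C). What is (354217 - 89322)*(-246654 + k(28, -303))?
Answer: -67103201400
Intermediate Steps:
(354217 - 89322)*(-246654 + k(28, -303)) = (354217 - 89322)*(-246654 - 303*(-6 + 28)) = 264895*(-246654 - 303*22) = 264895*(-246654 - 6666) = 264895*(-253320) = -67103201400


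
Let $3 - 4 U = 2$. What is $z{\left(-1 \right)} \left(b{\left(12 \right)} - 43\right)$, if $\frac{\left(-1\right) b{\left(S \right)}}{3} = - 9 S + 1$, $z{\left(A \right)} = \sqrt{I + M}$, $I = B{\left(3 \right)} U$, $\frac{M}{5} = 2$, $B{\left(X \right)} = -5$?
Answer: $139 \sqrt{35} \approx 822.33$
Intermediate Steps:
$U = \frac{1}{4}$ ($U = \frac{3}{4} - \frac{1}{2} = \frac{1}{4} \approx 0.25$)
$M = 10$ ($M = 5 \cdot 2 = 10$)
$I = - \frac{5}{4}$ ($I = \left(-5\right) \frac{1}{4} = - \frac{5}{4} \approx -1.25$)
$z{\left(A \right)} = \frac{\sqrt{35}}{2}$ ($z{\left(A \right)} = \sqrt{- \frac{5}{4} + 10} = \sqrt{\frac{35}{4}} = \frac{\sqrt{35}}{2}$)
$b{\left(S \right)} = -3 + 27 S$ ($b{\left(S \right)} = - 3 \left(- 9 S + 1\right) = - 3 \left(1 - 9 S\right) = -3 + 27 S$)
$z{\left(-1 \right)} \left(b{\left(12 \right)} - 43\right) = \frac{\sqrt{35}}{2} \left(\left(-3 + 27 \cdot 12\right) - 43\right) = \frac{\sqrt{35}}{2} \left(\left(-3 + 324\right) - 43\right) = \frac{\sqrt{35}}{2} \left(321 - 43\right) = \frac{\sqrt{35}}{2} \cdot 278 = 139 \sqrt{35}$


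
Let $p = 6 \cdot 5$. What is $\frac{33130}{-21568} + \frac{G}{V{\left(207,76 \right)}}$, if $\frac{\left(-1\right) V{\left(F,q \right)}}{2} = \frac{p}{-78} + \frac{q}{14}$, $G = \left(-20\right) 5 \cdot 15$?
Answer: $\frac{242801555}{1649952} \approx 147.16$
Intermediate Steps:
$p = 30$
$G = -1500$ ($G = \left(-100\right) 15 = -1500$)
$V{\left(F,q \right)} = \frac{10}{13} - \frac{q}{7}$ ($V{\left(F,q \right)} = - 2 \left(\frac{30}{-78} + \frac{q}{14}\right) = - 2 \left(30 \left(- \frac{1}{78}\right) + q \frac{1}{14}\right) = - 2 \left(- \frac{5}{13} + \frac{q}{14}\right) = \frac{10}{13} - \frac{q}{7}$)
$\frac{33130}{-21568} + \frac{G}{V{\left(207,76 \right)}} = \frac{33130}{-21568} - \frac{1500}{\frac{10}{13} - \frac{76}{7}} = 33130 \left(- \frac{1}{21568}\right) - \frac{1500}{\frac{10}{13} - \frac{76}{7}} = - \frac{16565}{10784} - \frac{1500}{- \frac{918}{91}} = - \frac{16565}{10784} - - \frac{22750}{153} = - \frac{16565}{10784} + \frac{22750}{153} = \frac{242801555}{1649952}$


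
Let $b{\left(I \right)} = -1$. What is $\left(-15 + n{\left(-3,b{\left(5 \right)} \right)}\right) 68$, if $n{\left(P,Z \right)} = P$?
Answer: $-1224$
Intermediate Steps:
$\left(-15 + n{\left(-3,b{\left(5 \right)} \right)}\right) 68 = \left(-15 - 3\right) 68 = \left(-18\right) 68 = -1224$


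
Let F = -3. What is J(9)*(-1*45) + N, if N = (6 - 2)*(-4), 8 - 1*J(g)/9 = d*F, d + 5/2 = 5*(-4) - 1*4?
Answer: 57883/2 ≈ 28942.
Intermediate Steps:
d = -53/2 (d = -5/2 + (5*(-4) - 1*4) = -5/2 + (-20 - 4) = -5/2 - 24 = -53/2 ≈ -26.500)
J(g) = -1287/2 (J(g) = 72 - (-477)*(-3)/2 = 72 - 9*159/2 = 72 - 1431/2 = -1287/2)
N = -16 (N = 4*(-4) = -16)
J(9)*(-1*45) + N = -(-1287)*45/2 - 16 = -1287/2*(-45) - 16 = 57915/2 - 16 = 57883/2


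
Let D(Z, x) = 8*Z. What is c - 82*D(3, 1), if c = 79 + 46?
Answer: -1843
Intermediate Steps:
c = 125
c - 82*D(3, 1) = 125 - 656*3 = 125 - 82*24 = 125 - 1968 = -1843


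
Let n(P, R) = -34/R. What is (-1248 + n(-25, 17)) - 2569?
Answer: -3819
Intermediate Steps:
(-1248 + n(-25, 17)) - 2569 = (-1248 - 34/17) - 2569 = (-1248 - 34*1/17) - 2569 = (-1248 - 2) - 2569 = -1250 - 2569 = -3819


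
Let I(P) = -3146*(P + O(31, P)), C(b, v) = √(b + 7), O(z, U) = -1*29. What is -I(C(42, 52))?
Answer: -69212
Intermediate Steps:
O(z, U) = -29
C(b, v) = √(7 + b)
I(P) = 91234 - 3146*P (I(P) = -3146*(P - 29) = -3146*(-29 + P) = 91234 - 3146*P)
-I(C(42, 52)) = -(91234 - 3146*√(7 + 42)) = -(91234 - 3146*√49) = -(91234 - 3146*7) = -(91234 - 22022) = -1*69212 = -69212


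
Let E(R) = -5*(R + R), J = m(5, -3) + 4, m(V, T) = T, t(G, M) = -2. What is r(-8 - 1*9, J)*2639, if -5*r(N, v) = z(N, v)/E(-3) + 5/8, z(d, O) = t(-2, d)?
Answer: -176813/600 ≈ -294.69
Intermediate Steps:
z(d, O) = -2
J = 1 (J = -3 + 4 = 1)
E(R) = -10*R
r(N, v) = -67/600 (r(N, v) = -(-2/((-10*(-3))) + 5/8)/5 = -(-2/30 + 5*(⅛))/5 = -(-2*1/30 + 5/8)/5 = -(-1/15 + 5/8)/5 = -⅕*67/120 = -67/600)
r(-8 - 1*9, J)*2639 = -67/600*2639 = -176813/600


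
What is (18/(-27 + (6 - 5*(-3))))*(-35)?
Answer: 105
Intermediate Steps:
(18/(-27 + (6 - 5*(-3))))*(-35) = (18/(-27 + (6 + 15)))*(-35) = (18/(-27 + 21))*(-35) = (18/(-6))*(-35) = -⅙*18*(-35) = -3*(-35) = 105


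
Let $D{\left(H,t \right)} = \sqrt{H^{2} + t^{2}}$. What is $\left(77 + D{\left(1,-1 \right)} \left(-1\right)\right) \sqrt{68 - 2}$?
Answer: $\sqrt{66} \left(77 - \sqrt{2}\right) \approx 614.06$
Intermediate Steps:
$\left(77 + D{\left(1,-1 \right)} \left(-1\right)\right) \sqrt{68 - 2} = \left(77 + \sqrt{1^{2} + \left(-1\right)^{2}} \left(-1\right)\right) \sqrt{68 - 2} = \left(77 + \sqrt{1 + 1} \left(-1\right)\right) \sqrt{66} = \left(77 + \sqrt{2} \left(-1\right)\right) \sqrt{66} = \left(77 - \sqrt{2}\right) \sqrt{66} = \sqrt{66} \left(77 - \sqrt{2}\right)$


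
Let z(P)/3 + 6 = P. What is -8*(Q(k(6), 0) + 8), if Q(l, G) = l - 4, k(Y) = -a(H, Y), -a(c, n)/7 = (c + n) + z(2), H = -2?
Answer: 416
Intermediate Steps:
z(P) = -18 + 3*P
a(c, n) = 84 - 7*c - 7*n (a(c, n) = -7*((c + n) + (-18 + 3*2)) = -7*((c + n) + (-18 + 6)) = -7*((c + n) - 12) = -7*(-12 + c + n) = 84 - 7*c - 7*n)
k(Y) = -98 + 7*Y (k(Y) = -(84 - 7*(-2) - 7*Y) = -(84 + 14 - 7*Y) = -(98 - 7*Y) = -98 + 7*Y)
Q(l, G) = -4 + l
-8*(Q(k(6), 0) + 8) = -8*((-4 + (-98 + 7*6)) + 8) = -8*((-4 + (-98 + 42)) + 8) = -8*((-4 - 56) + 8) = -8*(-60 + 8) = -8*(-52) = 416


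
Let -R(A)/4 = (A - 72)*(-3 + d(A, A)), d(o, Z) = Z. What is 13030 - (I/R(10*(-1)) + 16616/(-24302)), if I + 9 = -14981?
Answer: 337480934871/25905932 ≈ 13027.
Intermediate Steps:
I = -14990 (I = -9 - 14981 = -14990)
R(A) = -4*(-72 + A)*(-3 + A) (R(A) = -4*(A - 72)*(-3 + A) = -4*(-72 + A)*(-3 + A))
13030 - (I/R(10*(-1)) + 16616/(-24302)) = 13030 - (-14990/(-864 - 4*(10*(-1))² + 300*(10*(-1))) + 16616/(-24302)) = 13030 - (-14990/(-864 - 4*(-10)² + 300*(-10)) + 16616*(-1/24302)) = 13030 - (-14990/(-864 - 4*100 - 3000) - 8308/12151) = 13030 - (-14990/(-864 - 400 - 3000) - 8308/12151) = 13030 - (-14990/(-4264) - 8308/12151) = 13030 - (-14990*(-1/4264) - 8308/12151) = 13030 - (7495/2132 - 8308/12151) = 13030 - 1*73359089/25905932 = 13030 - 73359089/25905932 = 337480934871/25905932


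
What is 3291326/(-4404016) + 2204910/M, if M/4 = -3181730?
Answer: -644986270181/700619491384 ≈ -0.92059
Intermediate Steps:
M = -12726920 (M = 4*(-3181730) = -12726920)
3291326/(-4404016) + 2204910/M = 3291326/(-4404016) + 2204910/(-12726920) = 3291326*(-1/4404016) + 2204910*(-1/12726920) = -1645663/2202008 - 220491/1272692 = -644986270181/700619491384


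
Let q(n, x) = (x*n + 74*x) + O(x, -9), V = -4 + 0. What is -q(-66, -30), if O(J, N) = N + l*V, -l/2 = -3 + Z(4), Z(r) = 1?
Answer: 265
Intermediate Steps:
V = -4
l = 4 (l = -2*(-3 + 1) = -2*(-2) = 4)
O(J, N) = -16 + N (O(J, N) = N + 4*(-4) = N - 16 = -16 + N)
q(n, x) = -25 + 74*x + n*x (q(n, x) = (x*n + 74*x) + (-16 - 9) = (n*x + 74*x) - 25 = (74*x + n*x) - 25 = -25 + 74*x + n*x)
-q(-66, -30) = -(-25 + 74*(-30) - 66*(-30)) = -(-25 - 2220 + 1980) = -1*(-265) = 265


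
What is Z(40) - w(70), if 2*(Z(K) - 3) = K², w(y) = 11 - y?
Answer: 862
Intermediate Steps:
Z(K) = 3 + K²/2
Z(40) - w(70) = (3 + (½)*40²) - (11 - 1*70) = (3 + (½)*1600) - (11 - 70) = (3 + 800) - 1*(-59) = 803 + 59 = 862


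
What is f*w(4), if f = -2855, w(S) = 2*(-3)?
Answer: 17130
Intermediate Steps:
w(S) = -6
f*w(4) = -2855*(-6) = 17130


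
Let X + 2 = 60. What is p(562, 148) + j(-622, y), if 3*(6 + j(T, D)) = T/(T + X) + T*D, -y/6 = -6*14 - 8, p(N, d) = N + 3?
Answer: -96349783/846 ≈ -1.1389e+5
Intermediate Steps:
X = 58 (X = -2 + 60 = 58)
p(N, d) = 3 + N
y = 552 (y = -6*(-6*14 - 8) = -6*(-84 - 8) = -6*(-92) = 552)
j(T, D) = -6 + D*T/3 + T/(3*(58 + T)) (j(T, D) = -6 + (T/(T + 58) + T*D)/3 = -6 + (T/(58 + T) + D*T)/3 = -6 + (D*T + T/(58 + T))/3 = -6 + (D*T/3 + T/(3*(58 + T))) = -6 + D*T/3 + T/(3*(58 + T)))
p(562, 148) + j(-622, y) = (3 + 562) + (-1044 - 17*(-622) + 552*(-622)**2 + 58*552*(-622))/(3*(58 - 622)) = 565 + (1/3)*(-1044 + 10574 + 552*386884 - 19913952)/(-564) = 565 + (1/3)*(-1/564)*(-1044 + 10574 + 213559968 - 19913952) = 565 + (1/3)*(-1/564)*193655546 = 565 - 96827773/846 = -96349783/846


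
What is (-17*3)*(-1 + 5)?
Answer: -204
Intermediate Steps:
(-17*3)*(-1 + 5) = -51*4 = -204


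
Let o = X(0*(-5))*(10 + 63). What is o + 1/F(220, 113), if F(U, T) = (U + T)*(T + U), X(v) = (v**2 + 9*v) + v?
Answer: 1/110889 ≈ 9.0180e-6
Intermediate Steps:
X(v) = v**2 + 10*v
F(U, T) = (T + U)**2 (F(U, T) = (T + U)*(T + U) = (T + U)**2)
o = 0 (o = ((0*(-5))*(10 + 0*(-5)))*(10 + 63) = (0*(10 + 0))*73 = (0*10)*73 = 0*73 = 0)
o + 1/F(220, 113) = 0 + 1/((113 + 220)**2) = 0 + 1/(333**2) = 0 + 1/110889 = 1/110889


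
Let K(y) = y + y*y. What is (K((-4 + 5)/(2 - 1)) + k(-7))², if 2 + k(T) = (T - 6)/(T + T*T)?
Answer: 169/1764 ≈ 0.095805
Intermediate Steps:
k(T) = -2 + (-6 + T)/(T + T²) (k(T) = -2 + (T - 6)/(T + T*T) = -2 + (-6 + T)/(T + T²))
K(y) = y + y²
(K((-4 + 5)/(2 - 1)) + k(-7))² = (((-4 + 5)/(2 - 1))*(1 + (-4 + 5)/(2 - 1)) + (-6 - 1*(-7) - 2*(-7)²)/((-7)*(1 - 7)))² = ((1/1)*(1 + 1/1) - ⅐*(-6 + 7 - 2*49)/(-6))² = ((1*1)*(1 + 1*1) - ⅐*(-⅙)*(-6 + 7 - 98))² = (1*(1 + 1) - ⅐*(-⅙)*(-97))² = (1*2 - 97/42)² = (2 - 97/42)² = (-13/42)² = 169/1764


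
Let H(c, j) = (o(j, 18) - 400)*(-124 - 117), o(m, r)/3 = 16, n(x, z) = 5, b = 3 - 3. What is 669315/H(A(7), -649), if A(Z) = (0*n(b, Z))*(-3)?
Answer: 669315/84832 ≈ 7.8899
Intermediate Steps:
b = 0
o(m, r) = 48 (o(m, r) = 3*16 = 48)
A(Z) = 0 (A(Z) = (0*5)*(-3) = 0*(-3) = 0)
H(c, j) = 84832 (H(c, j) = (48 - 400)*(-124 - 117) = -352*(-241) = 84832)
669315/H(A(7), -649) = 669315/84832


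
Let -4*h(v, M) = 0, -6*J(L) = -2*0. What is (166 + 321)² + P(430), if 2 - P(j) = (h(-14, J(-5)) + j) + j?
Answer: 236311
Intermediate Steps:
J(L) = 0 (J(L) = -(-1)*0/3 = -⅙*0 = 0)
h(v, M) = 0 (h(v, M) = -¼*0 = 0)
P(j) = 2 - 2*j (P(j) = 2 - ((0 + j) + j) = 2 - (j + j) = 2 - 2*j)
(166 + 321)² + P(430) = (166 + 321)² + (2 - 2*430) = 487² + (2 - 860) = 237169 - 858 = 236311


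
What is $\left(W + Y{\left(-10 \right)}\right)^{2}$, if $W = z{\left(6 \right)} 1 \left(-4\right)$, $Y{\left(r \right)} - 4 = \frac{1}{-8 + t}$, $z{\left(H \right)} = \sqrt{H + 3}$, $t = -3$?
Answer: $\frac{7921}{121} \approx 65.463$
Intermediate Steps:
$z{\left(H \right)} = \sqrt{3 + H}$
$Y{\left(r \right)} = \frac{43}{11}$ ($Y{\left(r \right)} = 4 + \frac{1}{-8 - 3} = 4 + \frac{1}{-11} = 4 - \frac{1}{11} = \frac{43}{11}$)
$W = -12$ ($W = \sqrt{3 + 6} \cdot 1 \left(-4\right) = \sqrt{9} \cdot 1 \left(-4\right) = 3 \cdot 1 \left(-4\right) = 3 \left(-4\right) = -12$)
$\left(W + Y{\left(-10 \right)}\right)^{2} = \left(-12 + \frac{43}{11}\right)^{2} = \left(- \frac{89}{11}\right)^{2} = \frac{7921}{121}$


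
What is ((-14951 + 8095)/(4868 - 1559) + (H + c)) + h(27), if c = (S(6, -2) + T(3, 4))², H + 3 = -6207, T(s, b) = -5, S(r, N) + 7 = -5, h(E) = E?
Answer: -19510102/3309 ≈ -5896.1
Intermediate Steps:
S(r, N) = -12 (S(r, N) = -7 - 5 = -12)
H = -6210 (H = -3 - 6207 = -6210)
c = 289 (c = (-12 - 5)² = (-17)² = 289)
((-14951 + 8095)/(4868 - 1559) + (H + c)) + h(27) = ((-14951 + 8095)/(4868 - 1559) + (-6210 + 289)) + 27 = (-6856/3309 - 5921) + 27 = -19599445/3309 + 27 = -19510102/3309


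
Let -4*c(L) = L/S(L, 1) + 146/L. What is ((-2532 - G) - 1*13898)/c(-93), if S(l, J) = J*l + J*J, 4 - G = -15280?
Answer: -1085379936/4783 ≈ -2.2692e+5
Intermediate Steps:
G = 15284 (G = 4 - 1*(-15280) = 4 + 15280 = 15284)
S(l, J) = J² + J*l (S(l, J) = J*l + J² = J² + J*l)
c(L) = -73/(2*L) - L/(4*(1 + L)) (c(L) = -(L/((1*(1 + L))) + 146/L)/4 = -(L/(1 + L) + 146/L)/4 = -(146/L + L/(1 + L))/4 = -73/(2*L) - L/(4*(1 + L)))
((-2532 - G) - 1*13898)/c(-93) = ((-2532 - 1*15284) - 1*13898)/(((¼)*(-146 - 1*(-93)² - 146*(-93))/(-93*(1 - 93)))) = ((-2532 - 15284) - 13898)/(((¼)*(-1/93)*(-146 - 1*8649 + 13578)/(-92))) = (-17816 - 13898)/(((¼)*(-1/93)*(-1/92)*(-146 - 8649 + 13578))) = -31714/((¼)*(-1/93)*(-1/92)*4783) = -31714/4783/34224 = -31714*34224/4783 = -1085379936/4783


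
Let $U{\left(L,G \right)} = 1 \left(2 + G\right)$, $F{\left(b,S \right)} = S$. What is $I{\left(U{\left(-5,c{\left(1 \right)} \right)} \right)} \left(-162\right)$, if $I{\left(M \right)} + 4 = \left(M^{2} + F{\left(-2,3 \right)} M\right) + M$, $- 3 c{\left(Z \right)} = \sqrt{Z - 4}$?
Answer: $-1242 + 432 i \sqrt{3} \approx -1242.0 + 748.25 i$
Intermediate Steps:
$c{\left(Z \right)} = - \frac{\sqrt{-4 + Z}}{3}$ ($c{\left(Z \right)} = - \frac{\sqrt{Z - 4}}{3} = - \frac{\sqrt{-4 + Z}}{3}$)
$U{\left(L,G \right)} = 2 + G$
$I{\left(M \right)} = -4 + M^{2} + 4 M$ ($I{\left(M \right)} = -4 + \left(\left(M^{2} + 3 M\right) + M\right) = -4 + \left(M^{2} + 4 M\right) = -4 + M^{2} + 4 M$)
$I{\left(U{\left(-5,c{\left(1 \right)} \right)} \right)} \left(-162\right) = \left(-4 + \left(2 - \frac{\sqrt{-4 + 1}}{3}\right)^{2} + 4 \left(2 - \frac{\sqrt{-4 + 1}}{3}\right)\right) \left(-162\right) = \left(-4 + \left(2 - \frac{\sqrt{-3}}{3}\right)^{2} + 4 \left(2 - \frac{\sqrt{-3}}{3}\right)\right) \left(-162\right) = \left(-4 + \left(2 - \frac{i \sqrt{3}}{3}\right)^{2} + 4 \left(2 - \frac{i \sqrt{3}}{3}\right)\right) \left(-162\right) = \left(-4 + \left(2 - \frac{i \sqrt{3}}{3}\right)^{2} + \left(8 - \frac{4 i \sqrt{3}}{3}\right)\right) \left(-162\right) = \left(4 + \left(2 - \frac{i \sqrt{3}}{3}\right)^{2} - \frac{4 i \sqrt{3}}{3}\right) \left(-162\right) = -648 - 162 \left(2 - \frac{i \sqrt{3}}{3}\right)^{2} + 216 i \sqrt{3}$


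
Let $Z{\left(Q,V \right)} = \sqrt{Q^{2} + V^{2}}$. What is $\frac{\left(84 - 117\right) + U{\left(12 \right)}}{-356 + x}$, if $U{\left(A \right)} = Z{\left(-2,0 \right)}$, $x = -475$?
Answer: $\frac{31}{831} \approx 0.037304$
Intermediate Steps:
$U{\left(A \right)} = 2$ ($U{\left(A \right)} = \sqrt{\left(-2\right)^{2} + 0^{2}} = \sqrt{4 + 0} = \sqrt{4} = 2$)
$\frac{\left(84 - 117\right) + U{\left(12 \right)}}{-356 + x} = \frac{\left(84 - 117\right) + 2}{-356 - 475} = \frac{\left(84 - 117\right) + 2}{-831} = \left(-33 + 2\right) \left(- \frac{1}{831}\right) = \left(-31\right) \left(- \frac{1}{831}\right) = \frac{31}{831}$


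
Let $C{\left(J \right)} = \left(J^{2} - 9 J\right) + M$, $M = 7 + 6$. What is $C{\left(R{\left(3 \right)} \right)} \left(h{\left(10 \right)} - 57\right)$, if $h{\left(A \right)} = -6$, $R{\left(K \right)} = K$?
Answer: $315$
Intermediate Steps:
$M = 13$
$C{\left(J \right)} = 13 + J^{2} - 9 J$ ($C{\left(J \right)} = \left(J^{2} - 9 J\right) + 13 = 13 + J^{2} - 9 J$)
$C{\left(R{\left(3 \right)} \right)} \left(h{\left(10 \right)} - 57\right) = \left(13 + 3^{2} - 27\right) \left(-6 - 57\right) = \left(13 + 9 - 27\right) \left(-63\right) = \left(-5\right) \left(-63\right) = 315$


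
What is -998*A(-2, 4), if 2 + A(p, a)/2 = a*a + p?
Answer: -23952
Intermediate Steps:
A(p, a) = -4 + 2*p + 2*a² (A(p, a) = -4 + 2*(a*a + p) = -4 + 2*(a² + p) = -4 + 2*(p + a²) = -4 + (2*p + 2*a²) = -4 + 2*p + 2*a²)
-998*A(-2, 4) = -998*(-4 + 2*(-2) + 2*4²) = -998*(-4 - 4 + 2*16) = -998*(-4 - 4 + 32) = -998*24 = -23952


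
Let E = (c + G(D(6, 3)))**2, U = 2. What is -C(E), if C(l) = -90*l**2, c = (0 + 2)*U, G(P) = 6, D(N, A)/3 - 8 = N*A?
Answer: 900000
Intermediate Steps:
D(N, A) = 24 + 3*A*N (D(N, A) = 24 + 3*(N*A) = 24 + 3*(A*N) = 24 + 3*A*N)
c = 4 (c = (0 + 2)*2 = 2*2 = 4)
E = 100 (E = (4 + 6)**2 = 10**2 = 100)
-C(E) = -(-90)*100**2 = -(-90)*10000 = -1*(-900000) = 900000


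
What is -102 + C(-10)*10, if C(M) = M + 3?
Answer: -172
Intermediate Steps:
C(M) = 3 + M
-102 + C(-10)*10 = -102 + (3 - 10)*10 = -102 - 7*10 = -102 - 70 = -172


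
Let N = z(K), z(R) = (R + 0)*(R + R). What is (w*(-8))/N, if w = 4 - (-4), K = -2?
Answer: -8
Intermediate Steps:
z(R) = 2*R**2 (z(R) = R*(2*R) = 2*R**2)
N = 8 (N = 2*(-2)**2 = 2*4 = 8)
w = 8 (w = 4 - 1*(-4) = 4 + 4 = 8)
(w*(-8))/N = (8*(-8))/8 = -64*1/8 = -8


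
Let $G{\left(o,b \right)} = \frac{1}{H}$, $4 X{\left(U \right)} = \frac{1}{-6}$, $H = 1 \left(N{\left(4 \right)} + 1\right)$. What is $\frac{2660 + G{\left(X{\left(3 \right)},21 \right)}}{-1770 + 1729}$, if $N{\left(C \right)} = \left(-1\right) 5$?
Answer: $- \frac{10639}{164} \approx -64.872$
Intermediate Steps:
$N{\left(C \right)} = -5$
$H = -4$ ($H = 1 \left(-5 + 1\right) = 1 \left(-4\right) = -4$)
$X{\left(U \right)} = - \frac{1}{24}$ ($X{\left(U \right)} = \frac{1}{4 \left(-6\right)} = \frac{1}{4} \left(- \frac{1}{6}\right) = - \frac{1}{24}$)
$G{\left(o,b \right)} = - \frac{1}{4}$ ($G{\left(o,b \right)} = \frac{1}{-4} = - \frac{1}{4}$)
$\frac{2660 + G{\left(X{\left(3 \right)},21 \right)}}{-1770 + 1729} = \frac{2660 - \frac{1}{4}}{-1770 + 1729} = \frac{10639}{4 \left(-41\right)} = \frac{10639}{4} \left(- \frac{1}{41}\right) = - \frac{10639}{164}$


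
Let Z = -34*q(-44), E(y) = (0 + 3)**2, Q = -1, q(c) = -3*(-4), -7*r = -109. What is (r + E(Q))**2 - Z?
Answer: 49576/49 ≈ 1011.8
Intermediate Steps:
r = 109/7 (r = -1/7*(-109) = 109/7 ≈ 15.571)
q(c) = 12
E(y) = 9 (E(y) = 3**2 = 9)
Z = -408 (Z = -34*12 = -408)
(r + E(Q))**2 - Z = (109/7 + 9)**2 - 1*(-408) = (172/7)**2 + 408 = 29584/49 + 408 = 49576/49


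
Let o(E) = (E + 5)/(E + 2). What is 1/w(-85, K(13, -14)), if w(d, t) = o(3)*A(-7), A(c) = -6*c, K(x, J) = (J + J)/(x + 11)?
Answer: 5/336 ≈ 0.014881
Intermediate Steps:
K(x, J) = 2*J/(11 + x) (K(x, J) = (2*J)/(11 + x) = 2*J/(11 + x))
o(E) = (5 + E)/(2 + E)
w(d, t) = 336/5 (w(d, t) = ((5 + 3)/(2 + 3))*(-6*(-7)) = (8/5)*42 = 336/5)
1/w(-85, K(13, -14)) = 1/(336/5) = 5/336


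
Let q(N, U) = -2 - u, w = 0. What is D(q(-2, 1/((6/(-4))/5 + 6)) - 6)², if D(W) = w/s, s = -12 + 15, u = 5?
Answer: 0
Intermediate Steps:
s = 3
q(N, U) = -7 (q(N, U) = -2 - 1*5 = -2 - 5 = -7)
D(W) = 0 (D(W) = 0/3 = 0*(⅓) = 0)
D(q(-2, 1/((6/(-4))/5 + 6)) - 6)² = 0² = 0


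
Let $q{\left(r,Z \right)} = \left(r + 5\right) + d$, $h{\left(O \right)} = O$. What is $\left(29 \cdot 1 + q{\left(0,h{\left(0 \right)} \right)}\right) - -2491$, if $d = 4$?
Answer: $2529$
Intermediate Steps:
$q{\left(r,Z \right)} = 9 + r$ ($q{\left(r,Z \right)} = \left(r + 5\right) + 4 = \left(5 + r\right) + 4 = 9 + r$)
$\left(29 \cdot 1 + q{\left(0,h{\left(0 \right)} \right)}\right) - -2491 = \left(29 \cdot 1 + \left(9 + 0\right)\right) - -2491 = \left(29 + 9\right) + 2491 = 38 + 2491 = 2529$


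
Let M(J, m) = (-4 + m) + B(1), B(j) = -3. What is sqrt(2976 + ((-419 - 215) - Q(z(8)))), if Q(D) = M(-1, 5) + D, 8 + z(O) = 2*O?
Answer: 4*sqrt(146) ≈ 48.332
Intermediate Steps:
z(O) = -8 + 2*O
M(J, m) = -7 + m (M(J, m) = (-4 + m) - 3 = -7 + m)
Q(D) = -2 + D (Q(D) = (-7 + 5) + D = -2 + D)
sqrt(2976 + ((-419 - 215) - Q(z(8)))) = sqrt(2976 + ((-419 - 215) - (-2 + (-8 + 2*8)))) = sqrt(2976 + (-634 - (-2 + (-8 + 16)))) = sqrt(2976 + (-634 - (-2 + 8))) = sqrt(2976 + (-634 - 1*6)) = sqrt(2976 + (-634 - 6)) = sqrt(2976 - 640) = sqrt(2336) = 4*sqrt(146)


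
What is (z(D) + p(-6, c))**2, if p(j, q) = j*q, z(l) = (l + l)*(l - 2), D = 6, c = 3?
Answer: 900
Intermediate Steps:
z(l) = 2*l*(-2 + l) (z(l) = (2*l)*(-2 + l) = 2*l*(-2 + l))
(z(D) + p(-6, c))**2 = (2*6*(-2 + 6) - 6*3)**2 = (2*6*4 - 18)**2 = (48 - 18)**2 = 30**2 = 900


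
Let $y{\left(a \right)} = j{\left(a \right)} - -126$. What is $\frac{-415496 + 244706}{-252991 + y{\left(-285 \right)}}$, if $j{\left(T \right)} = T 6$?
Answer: $\frac{34158}{50915} \approx 0.67088$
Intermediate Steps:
$j{\left(T \right)} = 6 T$
$y{\left(a \right)} = 126 + 6 a$ ($y{\left(a \right)} = 6 a - -126 = 6 a + 126 = 126 + 6 a$)
$\frac{-415496 + 244706}{-252991 + y{\left(-285 \right)}} = \frac{-415496 + 244706}{-252991 + \left(126 + 6 \left(-285\right)\right)} = - \frac{170790}{-252991 + \left(126 - 1710\right)} = - \frac{170790}{-252991 - 1584} = - \frac{170790}{-254575} = \left(-170790\right) \left(- \frac{1}{254575}\right) = \frac{34158}{50915}$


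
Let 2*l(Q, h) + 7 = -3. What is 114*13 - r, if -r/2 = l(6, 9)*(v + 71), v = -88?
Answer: 1652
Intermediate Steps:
l(Q, h) = -5 (l(Q, h) = -7/2 + (½)*(-3) = -7/2 - 3/2 = -5)
r = -170 (r = -(-10)*(-88 + 71) = -(-10)*(-17) = -2*85 = -170)
114*13 - r = 114*13 - 1*(-170) = 1482 + 170 = 1652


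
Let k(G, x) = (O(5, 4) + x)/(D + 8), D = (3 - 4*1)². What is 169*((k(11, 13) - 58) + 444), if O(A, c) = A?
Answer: 65572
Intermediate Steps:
D = 1 (D = (3 - 4)² = (-1)² = 1)
k(G, x) = 5/9 + x/9 (k(G, x) = (5 + x)/(1 + 8) = (5 + x)/9 = (5 + x)*(⅑) = 5/9 + x/9)
169*((k(11, 13) - 58) + 444) = 169*(((5/9 + (⅑)*13) - 58) + 444) = 169*(((5/9 + 13/9) - 58) + 444) = 169*((2 - 58) + 444) = 169*(-56 + 444) = 169*388 = 65572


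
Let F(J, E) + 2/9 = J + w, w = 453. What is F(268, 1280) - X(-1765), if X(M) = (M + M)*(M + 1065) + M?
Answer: -22216628/9 ≈ -2.4685e+6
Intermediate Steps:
F(J, E) = 4075/9 + J (F(J, E) = -2/9 + (J + 453) = -2/9 + (453 + J) = 4075/9 + J)
X(M) = M + 2*M*(1065 + M) (X(M) = (2*M)*(1065 + M) + M = 2*M*(1065 + M) + M = M + 2*M*(1065 + M))
F(268, 1280) - X(-1765) = (4075/9 + 268) - (-1765)*(2131 + 2*(-1765)) = 6487/9 - (-1765)*(2131 - 3530) = 6487/9 - (-1765)*(-1399) = 6487/9 - 1*2469235 = 6487/9 - 2469235 = -22216628/9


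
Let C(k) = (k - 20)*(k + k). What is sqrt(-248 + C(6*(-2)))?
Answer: 2*sqrt(130) ≈ 22.803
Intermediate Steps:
C(k) = 2*k*(-20 + k) (C(k) = (-20 + k)*(2*k) = 2*k*(-20 + k))
sqrt(-248 + C(6*(-2))) = sqrt(-248 + 2*(6*(-2))*(-20 + 6*(-2))) = sqrt(-248 + 2*(-12)*(-20 - 12)) = sqrt(-248 + 2*(-12)*(-32)) = sqrt(-248 + 768) = sqrt(520) = 2*sqrt(130)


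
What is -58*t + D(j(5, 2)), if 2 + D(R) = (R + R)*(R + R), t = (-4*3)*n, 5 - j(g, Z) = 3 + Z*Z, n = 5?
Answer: 3494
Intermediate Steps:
j(g, Z) = 2 - Z² (j(g, Z) = 5 - (3 + Z*Z) = 5 - (3 + Z²) = 5 + (-3 - Z²) = 2 - Z²)
t = -60 (t = -4*3*5 = -12*5 = -60)
D(R) = -2 + 4*R² (D(R) = -2 + (R + R)*(R + R) = -2 + (2*R)*(2*R) = -2 + 4*R²)
-58*t + D(j(5, 2)) = -58*(-60) + (-2 + 4*(2 - 1*2²)²) = 3480 + (-2 + 4*(2 - 1*4)²) = 3480 + (-2 + 4*(2 - 4)²) = 3480 + (-2 + 4*(-2)²) = 3480 + (-2 + 4*4) = 3480 + (-2 + 16) = 3480 + 14 = 3494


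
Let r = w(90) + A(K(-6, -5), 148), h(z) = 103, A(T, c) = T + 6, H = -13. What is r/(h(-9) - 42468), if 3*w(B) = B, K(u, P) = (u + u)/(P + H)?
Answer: -22/25419 ≈ -0.00086549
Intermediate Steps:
K(u, P) = 2*u/(-13 + P) (K(u, P) = (u + u)/(P - 13) = (2*u)/(-13 + P) = 2*u/(-13 + P))
A(T, c) = 6 + T
w(B) = B/3
r = 110/3 (r = (⅓)*90 + (6 + 2*(-6)/(-13 - 5)) = 30 + (6 + 2*(-6)/(-18)) = 30 + (6 + 2*(-6)*(-1/18)) = 30 + (6 + ⅔) = 30 + 20/3 = 110/3 ≈ 36.667)
r/(h(-9) - 42468) = 110/(3*(103 - 42468)) = (110/3)/(-42365) = (110/3)*(-1/42365) = -22/25419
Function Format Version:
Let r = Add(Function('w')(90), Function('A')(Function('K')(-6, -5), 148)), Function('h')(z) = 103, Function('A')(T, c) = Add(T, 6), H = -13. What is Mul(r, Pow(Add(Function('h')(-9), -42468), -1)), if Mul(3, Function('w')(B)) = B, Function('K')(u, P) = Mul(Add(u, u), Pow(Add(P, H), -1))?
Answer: Rational(-22, 25419) ≈ -0.00086549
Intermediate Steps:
Function('K')(u, P) = Mul(2, u, Pow(Add(-13, P), -1)) (Function('K')(u, P) = Mul(Add(u, u), Pow(Add(P, -13), -1)) = Mul(Mul(2, u), Pow(Add(-13, P), -1)) = Mul(2, u, Pow(Add(-13, P), -1)))
Function('A')(T, c) = Add(6, T)
Function('w')(B) = Mul(Rational(1, 3), B)
r = Rational(110, 3) (r = Add(Mul(Rational(1, 3), 90), Add(6, Mul(2, -6, Pow(Add(-13, -5), -1)))) = Add(30, Add(6, Mul(2, -6, Pow(-18, -1)))) = Add(30, Add(6, Mul(2, -6, Rational(-1, 18)))) = Add(30, Add(6, Rational(2, 3))) = Add(30, Rational(20, 3)) = Rational(110, 3) ≈ 36.667)
Mul(r, Pow(Add(Function('h')(-9), -42468), -1)) = Mul(Rational(110, 3), Pow(Add(103, -42468), -1)) = Mul(Rational(110, 3), Pow(-42365, -1)) = Mul(Rational(110, 3), Rational(-1, 42365)) = Rational(-22, 25419)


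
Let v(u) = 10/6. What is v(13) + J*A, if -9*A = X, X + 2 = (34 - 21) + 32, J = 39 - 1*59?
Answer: 875/9 ≈ 97.222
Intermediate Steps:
J = -20 (J = 39 - 59 = -20)
v(u) = 5/3 (v(u) = 10*(⅙) = 5/3)
X = 43 (X = -2 + ((34 - 21) + 32) = -2 + (13 + 32) = -2 + 45 = 43)
A = -43/9 (A = -⅑*43 = -43/9 ≈ -4.7778)
v(13) + J*A = 5/3 - 20*(-43/9) = 5/3 + 860/9 = 875/9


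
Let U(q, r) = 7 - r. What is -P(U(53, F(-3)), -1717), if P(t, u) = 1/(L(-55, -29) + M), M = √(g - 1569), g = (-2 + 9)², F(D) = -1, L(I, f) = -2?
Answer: 1/762 + I*√95/381 ≈ 0.0013123 + 0.025582*I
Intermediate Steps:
g = 49 (g = 7² = 49)
M = 4*I*√95 (M = √(49 - 1569) = √(-1520) = 4*I*√95 ≈ 38.987*I)
P(t, u) = 1/(-2 + 4*I*√95)
-P(U(53, F(-3)), -1717) = -(-1/762 - I*√95/381) = 1/762 + I*√95/381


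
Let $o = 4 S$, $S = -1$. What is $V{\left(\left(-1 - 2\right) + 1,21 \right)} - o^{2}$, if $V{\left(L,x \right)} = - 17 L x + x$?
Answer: $719$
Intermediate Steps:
$o = -4$ ($o = 4 \left(-1\right) = -4$)
$V{\left(L,x \right)} = x - 17 L x$ ($V{\left(L,x \right)} = - 17 L x + x = x - 17 L x$)
$V{\left(\left(-1 - 2\right) + 1,21 \right)} - o^{2} = 21 \left(1 - 17 \left(\left(-1 - 2\right) + 1\right)\right) - \left(-4\right)^{2} = 21 \left(1 - 17 \left(-3 + 1\right)\right) - 16 = 21 \left(1 - -34\right) - 16 = 21 \left(1 + 34\right) - 16 = 21 \cdot 35 - 16 = 735 - 16 = 719$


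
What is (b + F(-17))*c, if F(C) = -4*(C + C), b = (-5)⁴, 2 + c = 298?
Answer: 225256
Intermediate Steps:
c = 296 (c = -2 + 298 = 296)
b = 625
F(C) = -8*C
(b + F(-17))*c = (625 - 8*(-17))*296 = (625 + 136)*296 = 761*296 = 225256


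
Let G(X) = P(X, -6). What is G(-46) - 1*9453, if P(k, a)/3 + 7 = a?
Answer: -9492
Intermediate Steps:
P(k, a) = -21 + 3*a
G(X) = -39 (G(X) = -21 + 3*(-6) = -21 - 18 = -39)
G(-46) - 1*9453 = -39 - 1*9453 = -39 - 9453 = -9492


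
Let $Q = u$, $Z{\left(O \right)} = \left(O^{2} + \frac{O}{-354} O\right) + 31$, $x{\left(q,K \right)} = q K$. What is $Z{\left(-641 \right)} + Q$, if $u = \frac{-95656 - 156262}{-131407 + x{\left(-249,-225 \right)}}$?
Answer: $\frac{5467198277683}{13342614} \approx 4.0975 \cdot 10^{5}$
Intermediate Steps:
$x{\left(q,K \right)} = K q$
$Z{\left(O \right)} = 31 + \frac{353 O^{2}}{354}$ ($Z{\left(O \right)} = \left(O^{2} + O \left(- \frac{1}{354}\right) O\right) + 31 = \left(O^{2} + - \frac{O}{354} O\right) + 31 = \left(O^{2} - \frac{O^{2}}{354}\right) + 31 = \frac{353 O^{2}}{354} + 31 = 31 + \frac{353 O^{2}}{354}$)
$u = \frac{125959}{37691}$ ($u = \frac{-95656 - 156262}{-131407 - -56025} = - \frac{251918}{-131407 + 56025} = - \frac{251918}{-75382} = \left(-251918\right) \left(- \frac{1}{75382}\right) = \frac{125959}{37691} \approx 3.3419$)
$Q = \frac{125959}{37691} \approx 3.3419$
$Z{\left(-641 \right)} + Q = \left(31 + \frac{353 \left(-641\right)^{2}}{354}\right) + \frac{125959}{37691} = \left(31 + \frac{353}{354} \cdot 410881\right) + \frac{125959}{37691} = \left(31 + \frac{145040993}{354}\right) + \frac{125959}{37691} = \frac{145051967}{354} + \frac{125959}{37691} = \frac{5467198277683}{13342614}$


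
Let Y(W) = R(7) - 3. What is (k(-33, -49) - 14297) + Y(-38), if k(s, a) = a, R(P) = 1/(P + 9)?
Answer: -229583/16 ≈ -14349.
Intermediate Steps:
R(P) = 1/(9 + P)
Y(W) = -47/16 (Y(W) = 1/(9 + 7) - 3 = 1/16 - 3 = -47/16)
(k(-33, -49) - 14297) + Y(-38) = (-49 - 14297) - 47/16 = -14346 - 47/16 = -229583/16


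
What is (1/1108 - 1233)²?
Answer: 1866401342569/1227664 ≈ 1.5203e+6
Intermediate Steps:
(1/1108 - 1233)² = (-1366163/1108)² = 1866401342569/1227664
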